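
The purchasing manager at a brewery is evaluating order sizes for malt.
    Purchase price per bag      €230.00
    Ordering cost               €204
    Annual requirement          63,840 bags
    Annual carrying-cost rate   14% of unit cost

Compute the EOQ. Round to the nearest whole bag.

H = i·C = 0.14 × €230 = €32.2000 per bag-year
Q* = √(2·D·S / H) = √(2·63,840·204 / 32.2) = √808,904.3 ≈ 899.39

899 bags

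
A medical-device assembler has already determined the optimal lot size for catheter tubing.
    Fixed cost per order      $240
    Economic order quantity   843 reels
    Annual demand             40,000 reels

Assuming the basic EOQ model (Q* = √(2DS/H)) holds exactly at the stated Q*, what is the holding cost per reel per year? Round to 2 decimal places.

$27.02

Since Q* = (2DS/H)^½, squaring gives Q*²·H = 2DS.
H = 2DS / Q² = 2 × 40,000 × 240 / 843² = 27.0176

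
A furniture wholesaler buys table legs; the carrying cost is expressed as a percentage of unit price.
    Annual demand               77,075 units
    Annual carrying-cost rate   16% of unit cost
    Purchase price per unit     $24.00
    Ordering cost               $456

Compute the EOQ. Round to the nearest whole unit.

Carrying cost H = $24 × 16% = $3.8400/unit/yr
Optimal lot size Q* = (2 × 77,075 × $456 / $3.84)^½ ≈ 4,278.47

4,278 units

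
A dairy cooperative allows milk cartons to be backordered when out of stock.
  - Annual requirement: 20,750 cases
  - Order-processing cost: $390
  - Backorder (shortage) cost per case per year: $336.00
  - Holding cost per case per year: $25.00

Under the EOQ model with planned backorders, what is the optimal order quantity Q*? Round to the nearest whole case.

Q* = √(2DS/H) · √((H + b)/b)
   = √(2 × 20,750 × 390 / 25) · √((25 + 336) / 336)
   = 804.612 × 1.0365 ≈ 834.01

834 cases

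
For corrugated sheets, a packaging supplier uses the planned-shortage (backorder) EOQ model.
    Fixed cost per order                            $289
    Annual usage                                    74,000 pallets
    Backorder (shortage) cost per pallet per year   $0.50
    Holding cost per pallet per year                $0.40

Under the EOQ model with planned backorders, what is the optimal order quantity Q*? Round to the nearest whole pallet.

Q* = √(2DS/H) · √((H + b)/b)
   = √(2 × 74,000 × 289 / 0.4) · √((0.4 + 0.5) / 0.5)
   = 10,340.696 × 1.3416 ≈ 13,873.50

13,873 pallets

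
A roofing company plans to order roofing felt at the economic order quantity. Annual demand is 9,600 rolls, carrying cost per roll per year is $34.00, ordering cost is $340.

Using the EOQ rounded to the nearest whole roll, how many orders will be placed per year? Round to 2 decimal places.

Q* = √(2·D·S / H) = √(2·9,600·340 / 34) = √192,000.0 ≈ 438.18 → Q = 438
Orders per year = D/Q = 9,600 / 438 = 21.918

21.92 orders per year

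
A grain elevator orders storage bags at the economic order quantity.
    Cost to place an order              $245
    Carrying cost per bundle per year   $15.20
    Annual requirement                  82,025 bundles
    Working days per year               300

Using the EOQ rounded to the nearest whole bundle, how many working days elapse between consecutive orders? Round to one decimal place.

5.9 days

2DS/H = 2·82,025·245/15.2 = 2,644,226.97
EOQ = √2,644,226.97 ≈ 1,626.11 → Q = 1,626 bundles
T = Q/D × 300 days = 1,626/82,025 × 300 = 5.947 days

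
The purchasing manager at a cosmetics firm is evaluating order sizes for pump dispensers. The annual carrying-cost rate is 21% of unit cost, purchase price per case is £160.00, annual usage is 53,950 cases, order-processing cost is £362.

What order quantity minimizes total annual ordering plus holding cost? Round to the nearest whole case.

1,078 cases

Carrying cost H = £160 × 21% = £33.6000/case/yr
Q* = √(2·D·S / H) = √(2·53,950·362 / 33.6) = √1,162,494.0 ≈ 1,078.19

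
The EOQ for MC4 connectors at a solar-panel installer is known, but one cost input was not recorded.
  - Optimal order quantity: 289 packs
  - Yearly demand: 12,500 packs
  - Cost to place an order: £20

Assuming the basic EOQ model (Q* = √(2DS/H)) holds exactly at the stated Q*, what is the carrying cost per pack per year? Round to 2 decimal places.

£5.99

Since Q* = (2DS/H)^½, squaring gives Q*²·H = 2DS.
H = 2DS / Q² = 2 × 12,500 × 20 / 289² = 5.9865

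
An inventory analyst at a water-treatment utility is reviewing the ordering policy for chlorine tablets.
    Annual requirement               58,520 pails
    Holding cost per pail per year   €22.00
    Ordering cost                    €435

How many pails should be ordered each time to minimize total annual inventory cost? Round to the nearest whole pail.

Q* = √(2·D·S / H) = √(2·58,520·435 / 22) = √2,314,200.0 ≈ 1,521.25

1,521 pails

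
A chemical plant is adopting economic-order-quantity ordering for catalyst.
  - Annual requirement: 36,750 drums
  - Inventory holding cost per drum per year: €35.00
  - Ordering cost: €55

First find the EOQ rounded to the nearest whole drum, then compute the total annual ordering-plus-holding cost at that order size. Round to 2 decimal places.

Optimal lot size Q* = (2 × 36,750 × €55 / €35)^½ ≈ 339.85 → Q = 340 drums
Ordering: D/Q × S = 36,750/340 × €55 = €5,944.85
Holding:  Q/2 × H = 340/2 × €35 = €5,950.00
Total = €5,944.85 + €5,950.00 = €11,894.85

€11,894.85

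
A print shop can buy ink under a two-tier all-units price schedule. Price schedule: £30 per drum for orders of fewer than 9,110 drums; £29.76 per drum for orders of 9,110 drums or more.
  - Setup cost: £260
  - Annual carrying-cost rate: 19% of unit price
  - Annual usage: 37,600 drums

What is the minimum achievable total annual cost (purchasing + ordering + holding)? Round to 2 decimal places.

£1,138,556.82

H₁ = 19%×£30 = £5.7000;  H₂ = 19%×£29.76 = £5.6544
EOQ₁ = √(2×37,600×260/5.7000) = 1,852.07  (< 9,110, feasible at tier 1)
EOQ₂ = √(2×37,600×260/5.6544) = 1,859.53  (< 9,110 → use Q = 9,110 at tier-2 price)
TC(tier 1 (EOQ₁), Q≈1,852.1) = £1,138,556.82
TC(tier 2, Q≈9,110.0) = £1,145,804.90
Minimum at tier 1 (EOQ₁): £1,138,556.82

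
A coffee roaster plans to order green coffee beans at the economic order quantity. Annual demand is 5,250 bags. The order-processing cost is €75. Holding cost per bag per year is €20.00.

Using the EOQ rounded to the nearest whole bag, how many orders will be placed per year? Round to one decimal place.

Optimal lot size Q* = (2 × 5,250 × €75 / €20)^½ ≈ 198.43 → Q = 198
Orders per year = D/Q = 5,250 / 198 = 26.515

26.5 orders per year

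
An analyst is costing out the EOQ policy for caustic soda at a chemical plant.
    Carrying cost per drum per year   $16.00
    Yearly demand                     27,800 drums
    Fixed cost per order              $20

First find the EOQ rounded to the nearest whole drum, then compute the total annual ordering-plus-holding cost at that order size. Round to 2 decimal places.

$4,218.06

Optimal lot size Q* = (2 × 27,800 × $20 / $16)^½ ≈ 263.63 → Q = 264 drums
Orders/yr = 27,800/264 = 105.303; ordering cost = 105.303 × $20 = $2,106.06
Average inventory = 264/2 = 132; holding cost = 132 × $16 = $2,112.00
Total = $2,106.06 + $2,112.00 = $4,218.06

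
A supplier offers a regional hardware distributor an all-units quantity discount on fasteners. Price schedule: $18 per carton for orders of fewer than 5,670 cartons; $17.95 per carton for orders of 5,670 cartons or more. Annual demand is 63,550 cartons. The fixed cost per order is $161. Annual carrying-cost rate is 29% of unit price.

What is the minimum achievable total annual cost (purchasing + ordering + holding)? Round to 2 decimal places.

H₁ = 29%×$18 = $5.2200;  H₂ = 29%×$17.95 = $5.2055
EOQ₁ = √(2×63,550×161/5.2200) = 1,979.93  (< 5,670, feasible at tier 1)
EOQ₂ = √(2×63,550×161/5.2055) = 1,982.69  (< 5,670 → use Q = 5,670 at tier-2 price)
TC(tier 1 (EOQ₁), Q≈1,979.9) = $1,154,235.25
TC(tier 2, Q≈5,670.0) = $1,157,284.60
Minimum at tier 1 (EOQ₁): $1,154,235.25

$1,154,235.25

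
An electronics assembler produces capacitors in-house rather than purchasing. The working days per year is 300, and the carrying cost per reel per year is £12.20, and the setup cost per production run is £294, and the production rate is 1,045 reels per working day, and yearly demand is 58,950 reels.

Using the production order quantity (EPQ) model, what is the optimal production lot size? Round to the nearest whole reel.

Daily demand d = 58,950/300 = 196.500; p = 1045; 1 − d/p = 0.81196
EPQ = √(2DS / (H(1 − d/p)))
    = √(2 × 58,950 × 294 / (12.2 × 0.81196)) ≈ 1,870.61

1,871 reels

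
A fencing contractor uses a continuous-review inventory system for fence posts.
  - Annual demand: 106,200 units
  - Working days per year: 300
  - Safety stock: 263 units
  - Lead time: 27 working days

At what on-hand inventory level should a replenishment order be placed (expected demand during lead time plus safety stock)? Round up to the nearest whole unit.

9,821 units

Daily demand d = 106,200 / 300 = 354.000 units/day
Demand during lead time = 354.000 × 27 = 9,558.00
Reorder point = 9,558.00 + 263 = 9,821.00 → round up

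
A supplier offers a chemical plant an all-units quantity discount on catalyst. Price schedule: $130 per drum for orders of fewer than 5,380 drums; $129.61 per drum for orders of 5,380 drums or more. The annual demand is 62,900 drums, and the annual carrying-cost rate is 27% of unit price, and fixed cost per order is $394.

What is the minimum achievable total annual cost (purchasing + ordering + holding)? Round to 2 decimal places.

H₁ = 27%×$130 = $35.1000;  H₂ = 27%×$129.61 = $34.9947
EOQ₁ = √(2×62,900×394/35.1000) = 1,188.32  (< 5,380, feasible at tier 1)
EOQ₂ = √(2×62,900×394/34.9947) = 1,190.11  (< 5,380 → use Q = 5,380 at tier-2 price)
TC(tier 1 (EOQ₁), Q≈1,188.3) = $8,218,710.17
TC(tier 2, Q≈5,380.0) = $8,251,211.17
Minimum at tier 1 (EOQ₁): $8,218,710.17

$8,218,710.17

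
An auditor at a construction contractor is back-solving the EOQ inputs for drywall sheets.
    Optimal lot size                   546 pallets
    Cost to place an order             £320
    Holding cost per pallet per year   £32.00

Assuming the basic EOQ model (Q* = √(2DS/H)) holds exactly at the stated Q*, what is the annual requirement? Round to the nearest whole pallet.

EOQ relation: Q² = 2DS/H, so rearrange for the unknown.
D = Q²H / (2S) = 546² × 32 / (2 × 320) = 14,905.80

14,906 pallets per year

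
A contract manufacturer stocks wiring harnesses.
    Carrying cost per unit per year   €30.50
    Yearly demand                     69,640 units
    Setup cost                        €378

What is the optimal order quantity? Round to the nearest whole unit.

Optimal lot size Q* = (2 × 69,640 × €378 / €30.5)^½ ≈ 1,313.83

1,314 units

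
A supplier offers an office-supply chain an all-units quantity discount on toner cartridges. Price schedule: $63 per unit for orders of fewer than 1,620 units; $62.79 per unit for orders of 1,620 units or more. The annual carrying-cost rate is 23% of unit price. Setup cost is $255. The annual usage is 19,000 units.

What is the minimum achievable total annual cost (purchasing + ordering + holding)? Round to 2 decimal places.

H₁ = 23%×$63 = $14.4900;  H₂ = 23%×$62.79 = $14.4417
EOQ₁ = √(2×19,000×255/14.4900) = 817.76  (< 1,620, feasible at tier 1)
EOQ₂ = √(2×19,000×255/14.4417) = 819.13  (< 1,620 → use Q = 1,620 at tier-2 price)
TC(tier 1 (EOQ₁), Q≈817.8) = $1,208,849.39
TC(tier 2, Q≈1,620.0) = $1,207,698.52
Minimum at tier 2: $1,207,698.52

$1,207,698.52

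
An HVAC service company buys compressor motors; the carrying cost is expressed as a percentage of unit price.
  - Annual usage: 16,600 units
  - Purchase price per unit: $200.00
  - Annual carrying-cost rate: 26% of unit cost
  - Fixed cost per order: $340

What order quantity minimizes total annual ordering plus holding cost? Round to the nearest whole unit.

H = i·C = 0.26 × $200 = $52.0000 per unit-year
2DS/H = 2·16,600·340/52 = 217,076.92
EOQ = √217,076.92 ≈ 465.92

466 units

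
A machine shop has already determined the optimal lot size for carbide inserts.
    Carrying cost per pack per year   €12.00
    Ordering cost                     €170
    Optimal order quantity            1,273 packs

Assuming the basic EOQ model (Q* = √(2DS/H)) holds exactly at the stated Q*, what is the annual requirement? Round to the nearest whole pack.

From Q* = √(2DS/H) ⇒ Q*² = 2DS/H.
D = Q²H / (2S) = 1,273² × 12 / (2 × 170) = 57,195.14

57,195 packs per year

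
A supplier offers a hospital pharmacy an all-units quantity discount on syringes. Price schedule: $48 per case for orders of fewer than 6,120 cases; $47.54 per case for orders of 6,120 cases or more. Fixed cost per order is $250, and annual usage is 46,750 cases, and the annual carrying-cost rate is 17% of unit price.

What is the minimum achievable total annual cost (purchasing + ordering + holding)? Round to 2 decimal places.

$2,249,135.03

H₁ = 17%×$48 = $8.1600;  H₂ = 17%×$47.54 = $8.0818
EOQ₁ = √(2×46,750×250/8.1600) = 1,692.51  (< 6,120, feasible at tier 1)
EOQ₂ = √(2×46,750×250/8.0818) = 1,700.68  (< 6,120 → use Q = 6,120 at tier-2 price)
TC(tier 1 (EOQ₁), Q≈1,692.5) = $2,257,810.87
TC(tier 2, Q≈6,120.0) = $2,249,135.03
Minimum at tier 2: $2,249,135.03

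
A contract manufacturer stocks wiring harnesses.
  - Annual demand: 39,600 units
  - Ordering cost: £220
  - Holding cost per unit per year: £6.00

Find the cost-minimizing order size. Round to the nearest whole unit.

1,704 units

EOQ = √(2DS/H) = √(2 × 39,600 × 220 / 6)
    = √(2,904,000.00) ≈ 1,704.11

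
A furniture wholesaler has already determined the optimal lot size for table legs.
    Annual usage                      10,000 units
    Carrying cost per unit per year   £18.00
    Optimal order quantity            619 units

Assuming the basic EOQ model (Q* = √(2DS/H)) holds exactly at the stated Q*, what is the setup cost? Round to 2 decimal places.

£344.84

EOQ relation: Q² = 2DS/H, so rearrange for the unknown.
S = Q²H / (2D) = 619² × 18 / (2 × 10,000) = 344.8449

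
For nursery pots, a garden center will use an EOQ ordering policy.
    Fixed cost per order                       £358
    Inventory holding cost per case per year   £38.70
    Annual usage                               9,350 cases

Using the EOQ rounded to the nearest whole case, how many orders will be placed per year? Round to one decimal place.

EOQ = √(2DS/H) = √(2 × 9,350 × 358 / 38.7)
    = √(172,987.08) ≈ 415.92 → Q = 416
N = D/Q = 9,350/416 ≈ 22.476 orders/yr

22.5 orders per year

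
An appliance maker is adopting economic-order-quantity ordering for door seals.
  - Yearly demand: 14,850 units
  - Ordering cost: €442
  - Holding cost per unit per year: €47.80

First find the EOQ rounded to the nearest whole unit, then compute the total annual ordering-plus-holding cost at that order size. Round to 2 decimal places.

€25,049.75

Q* = √(2·D·S / H) = √(2·14,850·442 / 47.8) = √274,631.8 ≈ 524.05 → Q = 524 units
Annual ordering cost = (D/Q)·S = (14,850/524) × 442 = €12,526.15
Annual holding cost  = (Q/2)·H = (524/2) × 47.8 = €12,523.60
Total = €12,526.15 + €12,523.60 = €25,049.75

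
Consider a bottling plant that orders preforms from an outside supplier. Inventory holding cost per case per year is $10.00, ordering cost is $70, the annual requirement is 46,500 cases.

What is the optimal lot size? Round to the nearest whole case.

807 cases

EOQ = √(2DS/H) = √(2 × 46,500 × 70 / 10)
    = √(651,000.00) ≈ 806.85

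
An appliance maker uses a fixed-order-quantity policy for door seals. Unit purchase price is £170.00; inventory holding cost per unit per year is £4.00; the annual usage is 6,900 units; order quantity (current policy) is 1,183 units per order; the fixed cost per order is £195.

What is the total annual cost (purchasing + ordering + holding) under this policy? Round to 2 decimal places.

£1,176,503.36

Annual ordering cost = (D/Q)·S = (6,900/1,183) × 195 = £1,137.36
Annual holding cost  = (Q/2)·H = (1,183/2) × 4 = £2,366.00
Purchase cost = D·C = 6,900 × 170 = £1,173,000.00
Total = £1,137.36 + £2,366.00 + £1,173,000.00 = £1,176,503.36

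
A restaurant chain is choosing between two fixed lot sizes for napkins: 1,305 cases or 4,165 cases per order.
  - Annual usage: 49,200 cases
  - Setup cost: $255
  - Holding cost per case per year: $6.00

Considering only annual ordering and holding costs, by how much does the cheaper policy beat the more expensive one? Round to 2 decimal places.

$1,978.45

Annual cost at Q: ordering D·S/Q plus holding Q·H/2.
TC(1,305) = (49,200/1,305)×255 + (1,305/2)×6 = $13,528.79
TC(4,165) = (49,200/4,165)×255 + (4,165/2)×6 = $15,507.24
Lots of 1,305 are cheaper by $1,978.45.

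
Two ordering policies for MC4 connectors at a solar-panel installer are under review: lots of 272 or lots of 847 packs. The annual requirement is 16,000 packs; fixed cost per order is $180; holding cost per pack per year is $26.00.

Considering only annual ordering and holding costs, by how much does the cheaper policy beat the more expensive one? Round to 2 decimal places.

TC(Q) = (D/Q)S + (Q/2)H
TC(272) = (16,000/272)×180 + (272/2)×26 = $14,124.24
TC(847) = (16,000/847)×180 + (847/2)×26 = $14,411.24
|ΔTC| = |$14,124.24 − $14,411.24| = $287.00

$287.00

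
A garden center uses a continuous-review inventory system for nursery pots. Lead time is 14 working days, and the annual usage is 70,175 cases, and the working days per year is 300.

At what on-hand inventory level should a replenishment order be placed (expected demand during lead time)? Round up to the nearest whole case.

Daily demand d = 70,175 / 300 = 233.917 cases/day
Demand during lead time = 233.917 × 14 = 3,274.83
Reorder point = 3,274.83 → round up

3,275 cases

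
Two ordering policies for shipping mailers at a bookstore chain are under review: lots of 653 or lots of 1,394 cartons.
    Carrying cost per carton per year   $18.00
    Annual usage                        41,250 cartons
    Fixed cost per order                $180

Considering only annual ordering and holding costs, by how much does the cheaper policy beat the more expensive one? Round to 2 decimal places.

$624.80

For each Q, cost = (D/Q)·S + (Q/2)·H.
TC(653) = (41,250/653)×180 + (653/2)×18 = $17,247.60
TC(1,394) = (41,250/1,394)×180 + (1,394/2)×18 = $17,872.40
|ΔTC| = |$17,247.60 − $17,872.40| = $624.80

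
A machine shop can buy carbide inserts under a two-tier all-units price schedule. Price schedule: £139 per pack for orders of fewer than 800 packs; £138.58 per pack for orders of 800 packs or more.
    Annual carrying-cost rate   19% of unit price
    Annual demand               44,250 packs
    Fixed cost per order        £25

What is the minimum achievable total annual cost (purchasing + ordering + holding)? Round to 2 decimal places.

H₁ = 19%×£139 = £26.4100;  H₂ = 19%×£138.58 = £26.3302
EOQ₁ = √(2×44,250×25/26.4100) = 289.44  (< 800, feasible at tier 1)
EOQ₂ = √(2×44,250×25/26.3302) = 289.88  (< 800 → use Q = 800 at tier-2 price)
TC(tier 1 (EOQ₁), Q≈289.4) = £6,158,394.09
TC(tier 2, Q≈800.0) = £6,144,079.89
Minimum at tier 2: £6,144,079.89

£6,144,079.89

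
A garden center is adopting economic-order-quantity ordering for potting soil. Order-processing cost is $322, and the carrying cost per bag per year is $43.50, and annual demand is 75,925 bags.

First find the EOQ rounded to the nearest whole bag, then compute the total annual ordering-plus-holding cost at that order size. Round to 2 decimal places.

$46,119.01

Optimal lot size Q* = (2 × 75,925 × $322 / $43.5)^½ ≈ 1,060.21 → Q = 1,060 bags
Orders/yr = 75,925/1,060 = 71.627; ordering cost = 71.627 × $322 = $23,064.01
Average inventory = 1,060/2 = 530; holding cost = 530 × $43.5 = $23,055.00
Total = $23,064.01 + $23,055.00 = $46,119.01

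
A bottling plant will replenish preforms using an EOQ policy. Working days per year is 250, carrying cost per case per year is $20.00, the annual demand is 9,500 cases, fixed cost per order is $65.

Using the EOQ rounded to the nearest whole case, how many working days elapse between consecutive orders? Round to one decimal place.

6.5 days

2DS/H = 2·9,500·65/20 = 61,750.00
EOQ = √61,750.00 ≈ 248.50 → Q = 248 cases
Days between orders = 250 / (D/Q) = 250 / 38.306 ≈ 6.526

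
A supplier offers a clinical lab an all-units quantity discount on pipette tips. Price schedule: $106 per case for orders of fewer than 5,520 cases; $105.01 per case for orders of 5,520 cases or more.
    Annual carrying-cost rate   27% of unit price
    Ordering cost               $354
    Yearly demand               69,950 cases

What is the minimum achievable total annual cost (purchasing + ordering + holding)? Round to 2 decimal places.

$7,428,188.88

H₁ = 27%×$106 = $28.6200;  H₂ = 27%×$105.01 = $28.3527
EOQ₁ = √(2×69,950×354/28.6200) = 1,315.45  (< 5,520, feasible at tier 1)
EOQ₂ = √(2×69,950×354/28.3527) = 1,321.64  (< 5,520 → use Q = 5,520 at tier-2 price)
TC(tier 1 (EOQ₁), Q≈1,315.5) = $7,452,348.29
TC(tier 2, Q≈5,520.0) = $7,428,188.88
Minimum at tier 2: $7,428,188.88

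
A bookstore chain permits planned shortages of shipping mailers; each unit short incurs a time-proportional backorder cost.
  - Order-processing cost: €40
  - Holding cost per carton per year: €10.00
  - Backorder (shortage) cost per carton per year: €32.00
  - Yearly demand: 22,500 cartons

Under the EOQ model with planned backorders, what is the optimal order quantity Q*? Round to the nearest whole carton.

486 cartons

Q* = √(2DS/H) · √((H + b)/b)
   = √(2 × 22,500 × 40 / 10) · √((10 + 32) / 32)
   = 424.264 × 1.1456 ≈ 486.06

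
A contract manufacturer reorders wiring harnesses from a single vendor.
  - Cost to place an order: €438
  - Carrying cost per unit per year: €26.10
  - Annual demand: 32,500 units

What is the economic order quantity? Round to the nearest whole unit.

1,044 units

2DS/H = 2·32,500·438/26.1 = 1,090,804.60
EOQ = √1,090,804.60 ≈ 1,044.42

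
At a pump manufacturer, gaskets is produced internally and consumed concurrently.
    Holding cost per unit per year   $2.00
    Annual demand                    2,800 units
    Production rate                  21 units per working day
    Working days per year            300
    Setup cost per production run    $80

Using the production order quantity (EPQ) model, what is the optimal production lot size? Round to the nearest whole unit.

Daily demand d = 2,800/300 = 9.333; p = 21; 1 − d/p = 0.55556
EPQ = √(2DS / (H(1 − d/p)))
    = √(2 × 2,800 × 80 / (2 × 0.55556)) ≈ 634.98

635 units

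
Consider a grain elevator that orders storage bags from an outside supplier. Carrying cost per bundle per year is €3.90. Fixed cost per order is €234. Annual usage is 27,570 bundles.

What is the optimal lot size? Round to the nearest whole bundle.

Optimal lot size Q* = (2 × 27,570 × €234 / €3.9)^½ ≈ 1,818.90

1,819 bundles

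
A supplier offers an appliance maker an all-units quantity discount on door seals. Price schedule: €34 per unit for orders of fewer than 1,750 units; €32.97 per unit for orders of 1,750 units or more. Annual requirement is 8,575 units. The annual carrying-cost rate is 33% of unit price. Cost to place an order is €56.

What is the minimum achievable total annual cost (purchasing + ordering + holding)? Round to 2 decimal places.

H₁ = 33%×€34 = €11.2200;  H₂ = 33%×€32.97 = €10.8801
EOQ₁ = √(2×8,575×56/11.2200) = 292.57  (< 1,750, feasible at tier 1)
EOQ₂ = √(2×8,575×56/10.8801) = 297.10  (< 1,750 → use Q = 1,750 at tier-2 price)
TC(tier 1 (EOQ₁), Q≈292.6) = €294,832.63
TC(tier 2, Q≈1,750.0) = €292,512.24
Minimum at tier 2: €292,512.24

€292,512.24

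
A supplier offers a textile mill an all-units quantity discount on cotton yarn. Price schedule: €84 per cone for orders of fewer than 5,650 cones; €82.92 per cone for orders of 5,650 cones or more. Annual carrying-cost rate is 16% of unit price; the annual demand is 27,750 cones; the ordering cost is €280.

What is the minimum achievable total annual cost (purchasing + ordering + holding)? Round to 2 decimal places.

H₁ = 16%×€84 = €13.4400;  H₂ = 16%×€82.92 = €13.2672
EOQ₁ = √(2×27,750×280/13.4400) = 1,075.29  (< 5,650, feasible at tier 1)
EOQ₂ = √(2×27,750×280/13.2672) = 1,082.27  (< 5,650 → use Q = 5,650 at tier-2 price)
TC(tier 1 (EOQ₁), Q≈1,075.3) = €2,345,451.91
TC(tier 2, Q≈5,650.0) = €2,339,885.06
Minimum at tier 2: €2,339,885.06

€2,339,885.06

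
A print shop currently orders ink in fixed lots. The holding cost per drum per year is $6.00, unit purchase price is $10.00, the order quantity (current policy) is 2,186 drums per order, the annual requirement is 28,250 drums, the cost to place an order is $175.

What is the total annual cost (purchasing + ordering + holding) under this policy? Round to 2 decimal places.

Annual ordering cost = (D/Q)·S = (28,250/2,186) × 175 = $2,261.55
Annual holding cost  = (Q/2)·H = (2,186/2) × 6 = $6,558.00
Purchase cost = D·C = 28,250 × 10 = $282,500.00
Total = $2,261.55 + $6,558.00 + $282,500.00 = $291,319.55

$291,319.55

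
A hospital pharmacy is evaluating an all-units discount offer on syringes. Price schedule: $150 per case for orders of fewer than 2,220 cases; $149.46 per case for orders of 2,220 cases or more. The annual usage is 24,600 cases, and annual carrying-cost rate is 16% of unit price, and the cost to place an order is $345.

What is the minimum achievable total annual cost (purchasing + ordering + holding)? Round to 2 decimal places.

H₁ = 16%×$150 = $24.0000;  H₂ = 16%×$149.46 = $23.9136
EOQ₁ = √(2×24,600×345/24.0000) = 840.98  (< 2,220, feasible at tier 1)
EOQ₂ = √(2×24,600×345/23.9136) = 842.50  (< 2,220 → use Q = 2,220 at tier-2 price)
TC(tier 1 (EOQ₁), Q≈841.0) = $3,710,183.56
TC(tier 2, Q≈2,220.0) = $3,707,083.07
Minimum at tier 2: $3,707,083.07

$3,707,083.07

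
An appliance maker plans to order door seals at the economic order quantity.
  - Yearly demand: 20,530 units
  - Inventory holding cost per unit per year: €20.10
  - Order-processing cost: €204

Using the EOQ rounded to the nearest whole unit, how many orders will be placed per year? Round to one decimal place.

EOQ = √(2DS/H) = √(2 × 20,530 × 204 / 20.1)
    = √(416,728.36) ≈ 645.55 → Q = 646
N = D/Q = 20,530/646 ≈ 31.780 orders/yr

31.8 orders per year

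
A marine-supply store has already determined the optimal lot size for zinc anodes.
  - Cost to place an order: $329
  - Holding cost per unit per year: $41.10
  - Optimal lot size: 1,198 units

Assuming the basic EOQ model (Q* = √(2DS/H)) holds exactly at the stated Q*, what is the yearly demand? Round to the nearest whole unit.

89,646 units per year

From Q* = √(2DS/H) ⇒ Q*² = 2DS/H.
D = Q²H / (2S) = 1,198² × 41.1 / (2 × 329) = 89,645.72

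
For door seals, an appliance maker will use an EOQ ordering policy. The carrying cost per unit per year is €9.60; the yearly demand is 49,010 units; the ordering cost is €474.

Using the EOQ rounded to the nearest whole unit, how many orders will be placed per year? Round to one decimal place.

22.3 orders per year

Q* = √(2·D·S / H) = √(2·49,010·474 / 9.6) = √4,839,737.5 ≈ 2,199.94 → Q = 2,200
N = D/Q = 49,010/2,200 ≈ 22.277 orders/yr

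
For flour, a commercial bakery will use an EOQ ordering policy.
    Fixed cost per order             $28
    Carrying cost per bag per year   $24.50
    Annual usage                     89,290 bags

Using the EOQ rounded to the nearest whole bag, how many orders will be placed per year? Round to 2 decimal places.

Q* = √(2·D·S / H) = √(2·89,290·28 / 24.5) = √204,091.4 ≈ 451.76 → Q = 452
N = D/Q = 89,290/452 ≈ 197.544 orders/yr

197.54 orders per year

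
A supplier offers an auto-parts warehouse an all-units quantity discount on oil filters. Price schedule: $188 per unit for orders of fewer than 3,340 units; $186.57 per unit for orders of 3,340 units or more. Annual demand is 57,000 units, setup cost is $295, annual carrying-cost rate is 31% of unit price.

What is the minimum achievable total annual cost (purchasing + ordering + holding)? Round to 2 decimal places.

H₁ = 31%×$188 = $58.2800;  H₂ = 31%×$186.57 = $57.8367
EOQ₁ = √(2×57,000×295/58.2800) = 759.63  (< 3,340, feasible at tier 1)
EOQ₂ = √(2×57,000×295/57.8367) = 762.54  (< 3,340 → use Q = 3,340 at tier-2 price)
TC(tier 1 (EOQ₁), Q≈759.6) = $10,760,271.39
TC(tier 2, Q≈3,340.0) = $10,736,111.72
Minimum at tier 2: $10,736,111.72

$10,736,111.72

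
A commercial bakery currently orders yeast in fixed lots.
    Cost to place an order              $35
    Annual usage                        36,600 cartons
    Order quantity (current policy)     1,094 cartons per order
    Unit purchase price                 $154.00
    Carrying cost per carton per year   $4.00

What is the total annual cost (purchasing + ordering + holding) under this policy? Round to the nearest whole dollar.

Ordering: D/Q × S = 36,600/1,094 × $35 = $1,170.93
Holding:  Q/2 × H = 1,094/2 × $4 = $2,188.00
Purchase cost = D·C = 36,600 × 154 = $5,636,400.00
Total = $1,170.93 + $2,188.00 + $5,636,400.00 = $5,639,758.93

$5,639,759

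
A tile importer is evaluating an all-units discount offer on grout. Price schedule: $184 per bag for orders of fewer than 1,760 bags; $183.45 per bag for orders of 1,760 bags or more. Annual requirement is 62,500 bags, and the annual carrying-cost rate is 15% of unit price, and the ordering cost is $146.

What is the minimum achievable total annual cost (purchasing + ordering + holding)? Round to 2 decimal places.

$11,495,025.06

H₁ = 15%×$184 = $27.6000;  H₂ = 15%×$183.45 = $27.5175
EOQ₁ = √(2×62,500×146/27.6000) = 813.16  (< 1,760, feasible at tier 1)
EOQ₂ = √(2×62,500×146/27.5175) = 814.38  (< 1,760 → use Q = 1,760 at tier-2 price)
TC(tier 1 (EOQ₁), Q≈813.2) = $11,522,443.26
TC(tier 2, Q≈1,760.0) = $11,495,025.06
Minimum at tier 2: $11,495,025.06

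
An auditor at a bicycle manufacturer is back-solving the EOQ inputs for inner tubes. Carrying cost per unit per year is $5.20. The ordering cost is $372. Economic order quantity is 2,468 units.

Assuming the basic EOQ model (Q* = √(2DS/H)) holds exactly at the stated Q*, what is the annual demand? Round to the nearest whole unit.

42,572 units per year

EOQ relation: Q² = 2DS/H, so rearrange for the unknown.
D = Q²H / (2S) = 2,468² × 5.2 / (2 × 372) = 42,571.67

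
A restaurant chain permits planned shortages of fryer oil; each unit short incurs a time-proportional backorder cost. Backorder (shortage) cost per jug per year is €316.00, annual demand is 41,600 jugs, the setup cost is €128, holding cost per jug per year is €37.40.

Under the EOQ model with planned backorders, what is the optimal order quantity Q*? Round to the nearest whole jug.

564 jugs

Q* = √(2DS/H) · √((H + b)/b)
   = √(2 × 41,600 × 128 / 37.4) · √((37.4 + 316) / 316)
   = 533.618 × 1.0575 ≈ 564.31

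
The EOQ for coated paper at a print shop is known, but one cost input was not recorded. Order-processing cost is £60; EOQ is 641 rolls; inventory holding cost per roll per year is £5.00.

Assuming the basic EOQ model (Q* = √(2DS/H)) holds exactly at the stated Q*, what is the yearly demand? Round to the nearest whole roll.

Since Q* = (2DS/H)^½, squaring gives Q*²·H = 2DS.
D = Q²H / (2S) = 641² × 5 / (2 × 60) = 17,120.04

17,120 rolls per year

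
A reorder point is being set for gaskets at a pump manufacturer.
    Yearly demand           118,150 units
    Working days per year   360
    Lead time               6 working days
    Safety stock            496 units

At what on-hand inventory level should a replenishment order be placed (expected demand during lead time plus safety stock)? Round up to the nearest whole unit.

Daily demand d = 118,150 / 360 = 328.194 units/day
Demand during lead time = 328.194 × 6 = 1,969.17
Reorder point = 1,969.17 + 496 = 2,465.17 → round up

2,466 units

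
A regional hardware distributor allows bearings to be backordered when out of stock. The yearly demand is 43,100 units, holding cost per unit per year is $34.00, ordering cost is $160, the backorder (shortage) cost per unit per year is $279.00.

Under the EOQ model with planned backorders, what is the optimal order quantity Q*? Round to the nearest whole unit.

675 units

Q* = √(2DS/H) · √((H + b)/b)
   = √(2 × 43,100 × 160 / 34) · √((34 + 279) / 279)
   = 636.904 × 1.0592 ≈ 674.60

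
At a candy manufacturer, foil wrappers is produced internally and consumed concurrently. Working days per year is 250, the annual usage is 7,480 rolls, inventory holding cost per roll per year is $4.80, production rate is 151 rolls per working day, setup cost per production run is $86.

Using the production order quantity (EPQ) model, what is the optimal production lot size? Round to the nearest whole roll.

Daily demand d = 7,480/250 = 29.920; p = 151; 1 − d/p = 0.80185
EPQ = √(2DS / (H(1 − d/p)))
    = √(2 × 7,480 × 86 / (4.8 × 0.80185)) ≈ 578.16

578 rolls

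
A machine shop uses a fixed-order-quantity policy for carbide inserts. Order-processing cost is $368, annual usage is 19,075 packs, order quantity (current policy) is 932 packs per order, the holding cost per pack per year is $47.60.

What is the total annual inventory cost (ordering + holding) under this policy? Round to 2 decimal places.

$29,713.36

Orders/yr = 19,075/932 = 20.467; ordering cost = 20.467 × $368 = $7,531.76
Average inventory = 932/2 = 466; holding cost = 466 × $47.6 = $22,181.60
Total = $7,531.76 + $22,181.60 = $29,713.36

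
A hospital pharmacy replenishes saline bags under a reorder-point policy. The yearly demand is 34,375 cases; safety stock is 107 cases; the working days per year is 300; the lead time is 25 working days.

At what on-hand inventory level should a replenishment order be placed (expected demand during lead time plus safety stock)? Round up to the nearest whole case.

Daily demand d = 34,375 / 300 = 114.583 cases/day
Demand during lead time = 114.583 × 25 = 2,864.58
Reorder point = 2,864.58 + 107 = 2,971.58 → round up

2,972 cases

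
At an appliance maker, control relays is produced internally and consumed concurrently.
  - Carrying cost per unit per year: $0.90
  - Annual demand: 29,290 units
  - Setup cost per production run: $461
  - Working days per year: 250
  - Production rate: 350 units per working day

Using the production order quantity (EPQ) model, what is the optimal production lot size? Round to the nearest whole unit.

6,716 units

Daily demand d = 29,290/250 = 117.160; p = 350; 1 − d/p = 0.66526
EPQ = √(2DS / (H(1 − d/p)))
    = √(2 × 29,290 × 461 / (0.9 × 0.66526)) ≈ 6,715.98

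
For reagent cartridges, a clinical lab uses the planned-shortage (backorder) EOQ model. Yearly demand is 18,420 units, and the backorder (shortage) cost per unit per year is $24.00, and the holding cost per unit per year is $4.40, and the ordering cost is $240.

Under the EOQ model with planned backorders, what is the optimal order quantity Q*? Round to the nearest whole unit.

Q* = √(2DS/H) · √((H + b)/b)
   = √(2 × 18,420 × 240 / 4.4) · √((4.4 + 24) / 24)
   = 1,417.552 × 1.0878 ≈ 1,542.03

1,542 units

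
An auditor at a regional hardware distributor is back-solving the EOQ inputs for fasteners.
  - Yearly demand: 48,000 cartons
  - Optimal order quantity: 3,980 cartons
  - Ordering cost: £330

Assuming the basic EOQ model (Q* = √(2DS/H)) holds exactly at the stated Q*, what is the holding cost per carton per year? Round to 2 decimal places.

EOQ relation: Q² = 2DS/H, so rearrange for the unknown.
H = 2DS / Q² = 2 × 48,000 × 330 / 3,980² = 1.9999

£2.00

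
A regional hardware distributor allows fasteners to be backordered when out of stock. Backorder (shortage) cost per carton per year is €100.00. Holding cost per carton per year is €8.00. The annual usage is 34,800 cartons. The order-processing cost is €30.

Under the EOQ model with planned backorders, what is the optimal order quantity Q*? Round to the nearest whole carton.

531 cartons

Q* = √(2DS/H) · √((H + b)/b)
   = √(2 × 34,800 × 30 / 8) · √((8 + 100) / 100)
   = 510.882 × 1.0392 ≈ 530.92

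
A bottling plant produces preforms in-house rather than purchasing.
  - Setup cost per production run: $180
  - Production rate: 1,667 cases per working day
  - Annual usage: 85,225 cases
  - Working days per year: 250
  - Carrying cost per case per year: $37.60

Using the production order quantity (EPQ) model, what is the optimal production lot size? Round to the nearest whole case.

Daily demand d = 85,225/250 = 340.900; p = 1667; 1 − d/p = 0.79550
EPQ = √(2DS / (H(1 − d/p)))
    = √(2 × 85,225 × 180 / (37.6 × 0.79550)) ≈ 1,012.79

1,013 cases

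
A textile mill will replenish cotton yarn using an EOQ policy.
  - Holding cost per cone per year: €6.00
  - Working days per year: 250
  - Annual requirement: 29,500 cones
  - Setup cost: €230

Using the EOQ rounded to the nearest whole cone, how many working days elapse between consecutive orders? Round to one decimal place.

12.7 days

2DS/H = 2·29,500·230/6 = 2,261,666.67
EOQ = √2,261,666.67 ≈ 1,503.88 → Q = 1,504 cones
T = Q/D × 250 days = 1,504/29,500 × 250 = 12.746 days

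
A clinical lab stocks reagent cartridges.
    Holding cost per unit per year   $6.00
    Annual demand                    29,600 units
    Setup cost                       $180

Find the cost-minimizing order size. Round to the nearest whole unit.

EOQ = √(2DS/H) = √(2 × 29,600 × 180 / 6)
    = √(1,776,000.00) ≈ 1,332.67

1,333 units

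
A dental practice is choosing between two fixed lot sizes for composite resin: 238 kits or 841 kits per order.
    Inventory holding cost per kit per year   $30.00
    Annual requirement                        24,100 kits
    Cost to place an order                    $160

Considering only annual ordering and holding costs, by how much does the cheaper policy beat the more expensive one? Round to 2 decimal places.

$2,571.66

For each Q, cost = (D/Q)·S + (Q/2)·H.
TC(238) = (24,100/238)×160 + (238/2)×30 = $19,771.68
TC(841) = (24,100/841)×160 + (841/2)×30 = $17,200.02
Lots of 841 are cheaper by $2,571.66.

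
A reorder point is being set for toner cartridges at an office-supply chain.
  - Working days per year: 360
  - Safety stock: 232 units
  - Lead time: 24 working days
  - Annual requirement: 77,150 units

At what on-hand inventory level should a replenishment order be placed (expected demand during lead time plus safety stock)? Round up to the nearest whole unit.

5,376 units

Daily demand d = 77,150 / 360 = 214.306 units/day
Demand during lead time = 214.306 × 24 = 5,143.33
Reorder point = 5,143.33 + 232 = 5,375.33 → round up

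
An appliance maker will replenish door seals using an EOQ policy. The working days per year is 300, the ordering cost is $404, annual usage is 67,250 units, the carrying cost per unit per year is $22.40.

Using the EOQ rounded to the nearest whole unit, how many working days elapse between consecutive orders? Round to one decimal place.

EOQ = √(2DS/H) = √(2 × 67,250 × 404 / 22.4)
    = √(2,425,803.57) ≈ 1,557.50 → Q = 1,557 units
Cycle time = (working days × Q)/D = (300 × 1,557) / 67,250 = 6.946 days

6.9 days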